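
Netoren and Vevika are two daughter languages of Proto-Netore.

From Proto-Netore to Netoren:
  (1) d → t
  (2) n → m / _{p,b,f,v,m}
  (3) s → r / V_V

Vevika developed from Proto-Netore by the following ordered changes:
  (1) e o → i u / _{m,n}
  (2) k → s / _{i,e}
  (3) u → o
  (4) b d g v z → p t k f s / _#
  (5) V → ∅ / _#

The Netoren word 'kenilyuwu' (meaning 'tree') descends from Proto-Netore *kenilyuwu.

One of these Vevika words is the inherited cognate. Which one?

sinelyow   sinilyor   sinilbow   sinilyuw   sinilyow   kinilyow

Vevika: *kenilyuwu > kinilyuwu > sinilyuwu > sinilyowo > sinilyow  (by pre-nasal raising, palatalisation, vowel merger, apocope)
The other candidates each miss or misapply at least one Vevika change.

sinilyow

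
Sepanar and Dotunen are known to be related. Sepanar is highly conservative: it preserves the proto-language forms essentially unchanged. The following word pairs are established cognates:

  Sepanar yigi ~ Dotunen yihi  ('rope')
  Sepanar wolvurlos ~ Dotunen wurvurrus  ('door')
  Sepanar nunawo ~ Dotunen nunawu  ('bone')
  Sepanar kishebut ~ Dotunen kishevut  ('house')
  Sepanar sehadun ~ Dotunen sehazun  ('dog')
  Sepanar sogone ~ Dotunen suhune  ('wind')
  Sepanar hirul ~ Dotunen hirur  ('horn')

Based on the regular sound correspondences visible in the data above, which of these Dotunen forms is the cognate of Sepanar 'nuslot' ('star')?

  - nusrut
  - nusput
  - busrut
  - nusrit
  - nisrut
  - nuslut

nusrut

wolvurlos ~ wurvurrus — Sepanar l corresponds to Dotunen r after a consonant, before a back vowel.
wolvurlos ~ wurvurrus, sogone ~ suhune — Sepanar o corresponds to Dotunen u after a consonant, before a consonant other than r, m, n, p, b, f, v.
Applying these to Sepanar 'nuslot':
  nuslot → nusrot   (l→r after a consonant, before a back vowel)
  nusrot → nusrut   (o→u after a consonant, before a consonant other than r, m, n, p, b, f, v)
So the Dotunen cognate is 'nusrut'.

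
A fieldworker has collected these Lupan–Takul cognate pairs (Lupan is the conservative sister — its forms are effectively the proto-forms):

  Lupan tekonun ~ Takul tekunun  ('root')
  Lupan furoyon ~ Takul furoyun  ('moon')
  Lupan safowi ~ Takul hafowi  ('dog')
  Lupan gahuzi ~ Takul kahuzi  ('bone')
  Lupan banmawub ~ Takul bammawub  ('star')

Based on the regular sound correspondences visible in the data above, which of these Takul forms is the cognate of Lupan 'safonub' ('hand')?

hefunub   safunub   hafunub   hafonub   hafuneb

safowi ~ hafowi — Lupan s corresponds to Takul h word-initially before a back vowel.
tekonun ~ tekunun, furoyon ~ furoyun — Lupan o corresponds to Takul u after a consonant, before a nasal.
Applying these to Lupan 'safonub':
  safonub → hafonub   (s→h word-initially before a back vowel)
  hafonub → hafunub   (o→u after a consonant, before a nasal)
So the Takul cognate is 'hafunub'.

hafunub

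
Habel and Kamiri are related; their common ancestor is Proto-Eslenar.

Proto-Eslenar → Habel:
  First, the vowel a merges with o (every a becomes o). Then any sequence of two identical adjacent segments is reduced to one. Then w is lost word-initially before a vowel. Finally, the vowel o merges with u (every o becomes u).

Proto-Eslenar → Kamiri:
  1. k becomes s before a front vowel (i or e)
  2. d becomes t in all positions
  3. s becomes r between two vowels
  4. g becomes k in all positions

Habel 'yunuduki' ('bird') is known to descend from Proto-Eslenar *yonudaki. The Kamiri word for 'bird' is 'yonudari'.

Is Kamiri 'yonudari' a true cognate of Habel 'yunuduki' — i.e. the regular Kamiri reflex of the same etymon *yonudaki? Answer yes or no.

no

Derive the expected Kamiri reflex of *yonudaki:
Kamiri: start from *yonudaki.
  rule 1 (palatalisation): yonudaki → yonudasi
  rule 2 (unconditioned shift): yonudasi → yonutasi
  rule 3 (rhotacism): yonutasi → yonutari
  rule 4: no change — yonutari
  ⇒ Kamiri yonutari
The regular Kamiri reflex would be 'yonutari', but the attested form is 'yonudari'. The correspondence is irregular, so they are not cognates (the Kamiri form has a different source).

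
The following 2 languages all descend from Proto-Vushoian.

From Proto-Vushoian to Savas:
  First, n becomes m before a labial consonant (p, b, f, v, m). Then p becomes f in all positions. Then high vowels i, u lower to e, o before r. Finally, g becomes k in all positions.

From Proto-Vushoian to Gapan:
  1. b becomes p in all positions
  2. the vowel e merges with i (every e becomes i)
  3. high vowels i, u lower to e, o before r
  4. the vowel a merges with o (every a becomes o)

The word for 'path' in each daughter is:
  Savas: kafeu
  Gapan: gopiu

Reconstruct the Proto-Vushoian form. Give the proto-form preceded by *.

Position 1: Savas has k, Gapan has g. Gapan preserves g here (none of its changes turn any other segment into g), so the proto-segment is *g.
Position 4: Savas has e, Gapan has i. Taking the neighbouring segments as reconstructed: Savas e can only go back to *e; Gapan i could go back to *e or *i — the one source consistent with every daughter is *e.
Verify the candidate proto-form against each daughter:
Savas: *gapeu > gafeu > kafeu  (by unconditioned shift, unconditioned shift)
Gapan: *gapeu
  gapeu (rule 1 does not apply)
  gapeu → gapiu   [vowel merger]
  gapiu (rule 3 does not apply)
  gapiu → gopiu   [vowel merger]
  giving Gapan gopiu.
*gapeu is the unique common source.

*gapeu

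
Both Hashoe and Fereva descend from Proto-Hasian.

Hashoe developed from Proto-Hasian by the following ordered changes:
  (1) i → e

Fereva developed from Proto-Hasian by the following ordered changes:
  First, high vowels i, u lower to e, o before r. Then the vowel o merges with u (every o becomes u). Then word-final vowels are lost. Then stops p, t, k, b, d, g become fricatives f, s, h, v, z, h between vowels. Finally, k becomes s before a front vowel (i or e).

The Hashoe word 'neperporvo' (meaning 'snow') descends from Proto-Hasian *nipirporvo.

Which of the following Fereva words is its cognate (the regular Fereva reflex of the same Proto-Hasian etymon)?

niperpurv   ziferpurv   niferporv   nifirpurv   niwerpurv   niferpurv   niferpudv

niferpurv

Fereva: *nipirporvo > niperporvo > niperpurvu > niperpurv > niferpurv  (by pre-rhotic lowering, vowel merger, apocope, intervocalic lenition)
Only 'niferpurv' matches the regular Fereva development of *nipirporvo.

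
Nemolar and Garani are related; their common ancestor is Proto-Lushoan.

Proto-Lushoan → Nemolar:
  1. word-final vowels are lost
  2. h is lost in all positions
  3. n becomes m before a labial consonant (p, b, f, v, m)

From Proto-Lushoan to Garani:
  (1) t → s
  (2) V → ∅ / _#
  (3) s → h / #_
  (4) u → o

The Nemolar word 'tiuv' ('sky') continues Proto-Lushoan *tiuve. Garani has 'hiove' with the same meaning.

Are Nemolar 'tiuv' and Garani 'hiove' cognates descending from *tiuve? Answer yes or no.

Derive the expected Garani reflex of *tiuve:
Garani: start from *tiuve.
  rule 1 (unconditioned shift): tiuve → siuve
  rule 2 (apocope): siuve → siuv
  rule 3 (debuccalisation): siuv → hiuv
  rule 4 (vowel merger): hiuv → hiov
  ⇒ Garani hiov
The regular Garani reflex would be 'hiov', but the attested form is 'hiove'. The correspondence is irregular, so they are not cognates (the Garani form has a different source).

no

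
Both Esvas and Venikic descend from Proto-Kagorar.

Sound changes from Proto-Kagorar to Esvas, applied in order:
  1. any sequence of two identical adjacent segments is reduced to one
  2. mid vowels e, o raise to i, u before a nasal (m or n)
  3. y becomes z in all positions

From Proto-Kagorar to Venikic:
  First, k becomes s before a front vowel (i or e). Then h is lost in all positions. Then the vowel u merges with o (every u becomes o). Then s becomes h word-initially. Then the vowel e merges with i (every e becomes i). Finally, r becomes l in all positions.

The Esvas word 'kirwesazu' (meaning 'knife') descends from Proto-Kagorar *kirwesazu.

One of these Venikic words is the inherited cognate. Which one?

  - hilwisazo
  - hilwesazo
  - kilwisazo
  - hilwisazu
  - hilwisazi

hilwisazo

Venikic: *kirwesazu
  kirwesazu → sirwesazu   [palatalisation]
  sirwesazu (rule 2 does not apply)
  sirwesazu → sirwesazo   [vowel merger]
  sirwesazo → hirwesazo   [debuccalisation]
  hirwesazo → hirwisazo   [vowel merger]
  hirwisazo → hilwisazo   [unconditioned shift]
  giving Venikic hilwisazo.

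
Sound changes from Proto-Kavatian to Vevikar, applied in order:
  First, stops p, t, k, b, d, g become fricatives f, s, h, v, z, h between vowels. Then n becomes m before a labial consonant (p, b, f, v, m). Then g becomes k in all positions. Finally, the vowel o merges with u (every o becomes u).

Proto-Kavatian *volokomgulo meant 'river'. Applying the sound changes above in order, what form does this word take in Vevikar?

vuluhumkulu

Vevikar: start from *volokomgulo.
  rule 1 (intervocalic lenition): volokomgulo → volohomgulo
  rule 2: no change — volohomgulo
  rule 3 (unconditioned shift): volohomgulo → volohomkulo
  rule 4 (vowel merger): volohomkulo → vuluhumkulu
  ⇒ Vevikar vuluhumkulu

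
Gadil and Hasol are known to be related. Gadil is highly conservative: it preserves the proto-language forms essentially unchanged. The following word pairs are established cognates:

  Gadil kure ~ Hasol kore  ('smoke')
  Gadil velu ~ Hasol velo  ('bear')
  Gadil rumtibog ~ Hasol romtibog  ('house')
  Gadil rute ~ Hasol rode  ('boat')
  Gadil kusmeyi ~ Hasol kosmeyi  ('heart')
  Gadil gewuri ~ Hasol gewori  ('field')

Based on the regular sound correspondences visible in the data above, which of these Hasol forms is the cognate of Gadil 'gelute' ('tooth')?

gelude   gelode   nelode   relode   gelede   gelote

gelode

rute ~ rode, kusmeyi ~ kosmeyi — Gadil u corresponds to Hasol o after a consonant, before a consonant other than r, m, n, p, b, f, v.
rute ~ rode — Gadil t corresponds to Hasol d between vowels (before a front vowel).
Applying these to Gadil 'gelute':
  gelute → gelote   (u→o after a consonant, before a consonant other than r, m, n, p, b, f, v)
  gelote → gelode   (t→d between vowels (before a front vowel))
So the Hasol cognate is 'gelode'.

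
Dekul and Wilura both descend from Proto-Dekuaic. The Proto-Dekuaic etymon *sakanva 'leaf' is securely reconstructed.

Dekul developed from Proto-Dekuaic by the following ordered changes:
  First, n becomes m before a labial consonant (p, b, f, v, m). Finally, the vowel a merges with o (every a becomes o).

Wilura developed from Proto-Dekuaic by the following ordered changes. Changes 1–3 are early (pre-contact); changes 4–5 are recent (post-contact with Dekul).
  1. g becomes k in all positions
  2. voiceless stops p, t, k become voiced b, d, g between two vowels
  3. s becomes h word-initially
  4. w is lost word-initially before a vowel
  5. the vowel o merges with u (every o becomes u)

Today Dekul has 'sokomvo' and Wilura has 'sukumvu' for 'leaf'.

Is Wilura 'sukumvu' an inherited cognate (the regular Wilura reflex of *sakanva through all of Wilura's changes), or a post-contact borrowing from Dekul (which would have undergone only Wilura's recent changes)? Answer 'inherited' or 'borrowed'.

borrowed

If inherited, *sakanva would pass through all of Wilura's changes:
Wilura: start from *sakanva.
  rule 1: no change — sakanva
  rule 2 (intervocalic voicing): sakanva → saganva
  rule 3 (debuccalisation): saganva → haganva
  rule 4: no change — haganva
  rule 5: no change — haganva
  ⇒ Wilura haganva
If borrowed from Dekul 'sokomvo' after the early changes, it would undergo only the recent ones:
  rule 4 (glide loss): no change (sokomvo)
  rule 5 (vowel merger): sokomvo → sukumvu
  ⇒ as a loan: sukumvu
Wilura 'sukumvu' matches the loan outcome 'sukumvu', not the inherited 'haganva' — it skipped the early Wilura changes, so it was borrowed from Dekul.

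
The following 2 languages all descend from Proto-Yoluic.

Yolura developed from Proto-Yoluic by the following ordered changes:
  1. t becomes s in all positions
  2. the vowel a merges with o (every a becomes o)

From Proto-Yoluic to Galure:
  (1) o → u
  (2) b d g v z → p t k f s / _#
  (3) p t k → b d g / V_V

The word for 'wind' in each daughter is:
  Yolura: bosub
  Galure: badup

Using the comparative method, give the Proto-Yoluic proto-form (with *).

*batub

Position 5: Yolura has b, Galure has p. Yolura preserves b here (none of its changes turn any other segment into b), so the proto-segment is *b.
Position 2: Yolura has o, Galure has a. Galure preserves a here (none of its changes turn any other segment into a), so the proto-segment is *a.
This points to *batub. Verify forward in each daughter:
Yolura: *batub > basub > bosub  (by unconditioned shift, vowel merger)
Galure: *batub > batup > badup  (by final devoicing, intervocalic voicing)
Only *batub yields all of Yolura bosub, Galure badup.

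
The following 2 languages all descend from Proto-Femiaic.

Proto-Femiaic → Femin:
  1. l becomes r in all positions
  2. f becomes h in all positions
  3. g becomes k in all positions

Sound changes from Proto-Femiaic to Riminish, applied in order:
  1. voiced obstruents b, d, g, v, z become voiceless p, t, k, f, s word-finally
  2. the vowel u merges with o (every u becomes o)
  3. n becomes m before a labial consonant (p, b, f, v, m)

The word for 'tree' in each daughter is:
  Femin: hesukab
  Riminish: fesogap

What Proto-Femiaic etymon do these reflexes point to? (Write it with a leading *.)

Position 5: Femin has k, Riminish has g. Riminish preserves g here (none of its changes turn any other segment into g), so the proto-segment is *g.
Position 1: Femin has h, Riminish has f. Taking the neighbouring segments as reconstructed: Femin h could go back to *f or *h; Riminish f can only go back to *f — the one source consistent with every daughter is *f.
Continuing position by position gives *fesugab; check it forward:
Femin: start from *fesugab.
  rule 1: no change — fesugab
  rule 2 (unconditioned shift): fesugab → hesugab
  rule 3 (unconditioned shift): hesugab → hesukab
  ⇒ Femin hesukab
Riminish: *fesugab > fesugap > fesogap  (by final devoicing, vowel merger)
No other proto-form is consistent with every reflex, so the reconstruction is *fesugab.

*fesugab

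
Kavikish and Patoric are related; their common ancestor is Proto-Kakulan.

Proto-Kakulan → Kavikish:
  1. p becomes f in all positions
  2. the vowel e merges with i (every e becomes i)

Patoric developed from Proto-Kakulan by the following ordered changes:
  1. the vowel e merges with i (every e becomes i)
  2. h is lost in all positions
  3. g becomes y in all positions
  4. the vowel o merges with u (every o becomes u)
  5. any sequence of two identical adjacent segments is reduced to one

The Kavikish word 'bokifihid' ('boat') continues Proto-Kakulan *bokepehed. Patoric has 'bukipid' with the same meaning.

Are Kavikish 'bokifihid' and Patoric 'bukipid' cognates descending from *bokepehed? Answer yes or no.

Derive the expected Patoric reflex of *bokepehed:
Patoric: *bokepehed > bokipihid > bokipiid > bukipiid > bukipid  (by vowel merger, h-loss, vowel merger, degemination)
Patoric 'bukipid' matches the regular reflex exactly, so the pair is cognate.

yes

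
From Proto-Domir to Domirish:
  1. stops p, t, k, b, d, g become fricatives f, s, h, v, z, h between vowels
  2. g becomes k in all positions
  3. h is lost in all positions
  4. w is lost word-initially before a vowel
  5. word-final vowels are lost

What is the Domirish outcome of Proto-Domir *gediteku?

kezise

Domirish: start from *gediteku.
  rule 1 (intervocalic lenition): gediteku → gezisehu
  rule 2 (unconditioned shift): gezisehu → kezisehu
  rule 3 (h-loss): kezisehu → keziseu
  rule 4: no change — keziseu
  rule 5 (apocope): keziseu → kezise
  ⇒ Domirish kezise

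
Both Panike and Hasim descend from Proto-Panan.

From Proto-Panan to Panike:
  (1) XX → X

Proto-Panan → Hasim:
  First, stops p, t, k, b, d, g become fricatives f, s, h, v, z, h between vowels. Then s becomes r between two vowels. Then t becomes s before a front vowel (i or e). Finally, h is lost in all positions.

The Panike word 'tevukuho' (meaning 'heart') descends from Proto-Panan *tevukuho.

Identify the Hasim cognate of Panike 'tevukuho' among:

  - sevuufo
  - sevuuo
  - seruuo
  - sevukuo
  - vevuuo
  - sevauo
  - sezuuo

Hasim: *tevukuho > tevuhuho > sevuhuho > sevuuo  (by intervocalic lenition, palatalisation, h-loss)
Among the options, 'sevuuo' alone shows every Hasim change applied in order.

sevuuo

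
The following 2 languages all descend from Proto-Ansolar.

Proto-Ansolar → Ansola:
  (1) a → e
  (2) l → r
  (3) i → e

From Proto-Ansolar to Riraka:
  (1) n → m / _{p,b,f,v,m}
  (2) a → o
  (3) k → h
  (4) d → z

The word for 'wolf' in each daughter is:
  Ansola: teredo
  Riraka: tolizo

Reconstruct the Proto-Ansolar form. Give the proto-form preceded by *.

*talido

Position 3: Ansola has r, Riraka has l. Riraka preserves l here (none of its changes turn any other segment into l), so the proto-segment is *l.
Position 4: Ansola has e, Riraka has i. Riraka preserves i here (none of its changes turn any other segment into i), so the proto-segment is *i.
Position 2: Ansola has e, Riraka has o. Taking the neighbouring segments as reconstructed: Ansola e could go back to *a or *e or *i; Riraka o could go back to *a or *o — the one source consistent with every daughter is *a.
Continuing position by position gives *talido; check it forward:
Ansola: start from *talido.
  rule 1 (vowel merger): talido → telido
  rule 2 (unconditioned shift): telido → terido
  rule 3 (vowel merger): terido → teredo
  ⇒ Ansola teredo
Riraka: *talido > tolido > tolizo  (by vowel merger, unconditioned shift)
No other proto-form is consistent with every reflex, so the reconstruction is *talido.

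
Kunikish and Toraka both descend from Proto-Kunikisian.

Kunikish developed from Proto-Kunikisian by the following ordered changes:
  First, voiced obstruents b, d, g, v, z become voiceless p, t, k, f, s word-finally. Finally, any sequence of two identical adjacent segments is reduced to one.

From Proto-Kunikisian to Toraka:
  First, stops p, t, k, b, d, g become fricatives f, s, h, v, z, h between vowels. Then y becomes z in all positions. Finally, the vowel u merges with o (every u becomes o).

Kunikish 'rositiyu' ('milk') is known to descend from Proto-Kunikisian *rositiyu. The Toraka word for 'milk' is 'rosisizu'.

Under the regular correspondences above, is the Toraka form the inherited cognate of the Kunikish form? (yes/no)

Derive the expected Toraka reflex of *rositiyu:
Toraka: *rositiyu
  rositiyu → rosisiyu   [intervocalic lenition]
  rosisiyu → rosisizu   [unconditioned shift]
  rosisizu → rosisizo   [vowel merger]
  giving Toraka rosisizo.
The regular Toraka reflex would be 'rosisizo', but the attested form is 'rosisizu'. The correspondence is irregular, so they are not cognates (the Toraka form has a different source).

no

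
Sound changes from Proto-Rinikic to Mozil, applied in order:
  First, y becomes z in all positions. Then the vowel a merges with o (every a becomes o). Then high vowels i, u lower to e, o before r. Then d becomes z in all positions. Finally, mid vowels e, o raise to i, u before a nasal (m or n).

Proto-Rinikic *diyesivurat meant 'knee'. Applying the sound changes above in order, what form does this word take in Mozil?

zizesivorot

Mozil: *diyesivurat
  diyesivurat → dizesivurat   [unconditioned shift]
  dizesivurat → dizesivurot   [vowel merger]
  dizesivurot → dizesivorot   [pre-rhotic lowering]
  dizesivorot → zizesivorot   [unconditioned shift]
  zizesivorot (rule 5 does not apply)
  giving Mozil zizesivorot.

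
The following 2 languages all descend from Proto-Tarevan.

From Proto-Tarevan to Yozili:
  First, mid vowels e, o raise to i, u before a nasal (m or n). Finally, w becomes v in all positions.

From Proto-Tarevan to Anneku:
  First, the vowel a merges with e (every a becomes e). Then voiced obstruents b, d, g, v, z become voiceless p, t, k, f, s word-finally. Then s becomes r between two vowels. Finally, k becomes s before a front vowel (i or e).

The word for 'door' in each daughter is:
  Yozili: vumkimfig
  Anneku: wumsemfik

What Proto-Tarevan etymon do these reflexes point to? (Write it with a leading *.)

*wumkemfig

Position 5: Yozili has i, Anneku has e. Taking the neighbouring segments as reconstructed: Yozili i could go back to *e or *i; Anneku e could go back to *a or *e — the one source consistent with every daughter is *e.
Position 1: Yozili has v, Anneku has w. Anneku preserves w here (none of its changes turn any other segment into w), so the proto-segment is *w.
This points to *wumkemfig. Verify forward in each daughter:
Yozili: *wumkemfig > wumkimfig > vumkimfig  (by pre-nasal raising, unconditioned shift)
Anneku: *wumkemfig > wumkemfik > wumsemfik  (by final devoicing, palatalisation)
Only *wumkemfig yields all of Yozili vumkimfig, Anneku wumsemfik.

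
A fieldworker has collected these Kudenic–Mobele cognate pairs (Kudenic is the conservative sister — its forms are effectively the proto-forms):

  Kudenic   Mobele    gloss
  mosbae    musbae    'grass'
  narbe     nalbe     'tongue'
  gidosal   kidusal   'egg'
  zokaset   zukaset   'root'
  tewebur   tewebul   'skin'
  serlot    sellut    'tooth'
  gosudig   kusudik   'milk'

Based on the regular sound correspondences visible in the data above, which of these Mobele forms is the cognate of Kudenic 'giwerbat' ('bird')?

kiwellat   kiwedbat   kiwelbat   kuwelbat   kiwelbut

kiwelbat

gidosal ~ kidusal — Kudenic g corresponds to Mobele k word-initially before a front vowel.
narbe ~ nalbe — Kudenic r corresponds to Mobele l after a vowel, before a labial obstruent.
Applying these to Kudenic 'giwerbat':
  giwerbat → kiwerbat   (g→k word-initially before a front vowel)
  kiwerbat → kiwelbat   (r→l after a vowel, before a labial obstruent)
So the Mobele cognate is 'kiwelbat'.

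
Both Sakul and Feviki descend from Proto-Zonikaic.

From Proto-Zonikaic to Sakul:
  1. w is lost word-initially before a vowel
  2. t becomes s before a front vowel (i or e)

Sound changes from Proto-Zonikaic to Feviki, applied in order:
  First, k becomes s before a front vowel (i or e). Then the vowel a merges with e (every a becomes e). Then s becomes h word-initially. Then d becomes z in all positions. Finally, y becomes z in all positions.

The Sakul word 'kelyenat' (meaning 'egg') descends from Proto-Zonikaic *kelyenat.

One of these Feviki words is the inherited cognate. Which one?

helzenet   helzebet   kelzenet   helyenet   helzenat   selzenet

Feviki: *kelyenat
  kelyenat → selyenat   [palatalisation]
  selyenat → selyenet   [vowel merger]
  selyenet → helyenet   [debuccalisation]
  helyenet (rule 4 does not apply)
  helyenet → helzenet   [unconditioned shift]
  giving Feviki helzenet.

helzenet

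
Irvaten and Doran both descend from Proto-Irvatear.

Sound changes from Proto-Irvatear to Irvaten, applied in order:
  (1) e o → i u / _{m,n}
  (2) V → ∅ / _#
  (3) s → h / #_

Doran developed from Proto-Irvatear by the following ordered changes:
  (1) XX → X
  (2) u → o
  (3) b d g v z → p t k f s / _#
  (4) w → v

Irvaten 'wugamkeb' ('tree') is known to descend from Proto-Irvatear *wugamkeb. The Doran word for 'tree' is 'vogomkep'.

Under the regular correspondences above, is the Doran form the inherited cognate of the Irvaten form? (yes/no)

no

Derive the expected Doran reflex of *wugamkeb:
Doran: start from *wugamkeb.
  rule 1: no change — wugamkeb
  rule 2 (vowel merger): wugamkeb → wogamkeb
  rule 3 (final devoicing): wogamkeb → wogamkep
  rule 4 (unconditioned shift): wogamkep → vogamkep
  ⇒ Doran vogamkep
The regular Doran reflex would be 'vogamkep', but the attested form is 'vogomkep'. The correspondence is irregular, so they are not cognates (the Doran form has a different source).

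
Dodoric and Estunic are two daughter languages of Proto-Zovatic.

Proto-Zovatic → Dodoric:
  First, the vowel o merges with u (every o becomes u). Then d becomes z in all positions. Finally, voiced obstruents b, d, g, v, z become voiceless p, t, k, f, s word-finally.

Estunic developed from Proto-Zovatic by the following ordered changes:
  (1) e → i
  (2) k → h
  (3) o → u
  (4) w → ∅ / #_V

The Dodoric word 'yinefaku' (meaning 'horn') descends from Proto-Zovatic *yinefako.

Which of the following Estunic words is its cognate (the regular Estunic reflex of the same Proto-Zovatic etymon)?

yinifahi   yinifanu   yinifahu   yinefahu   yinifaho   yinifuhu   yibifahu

Estunic: *yinefako > yinifako > yinifaho > yinifahu  (by vowel merger, unconditioned shift, vowel merger)
Only 'yinifahu' matches the regular Estunic development of *yinefako.

yinifahu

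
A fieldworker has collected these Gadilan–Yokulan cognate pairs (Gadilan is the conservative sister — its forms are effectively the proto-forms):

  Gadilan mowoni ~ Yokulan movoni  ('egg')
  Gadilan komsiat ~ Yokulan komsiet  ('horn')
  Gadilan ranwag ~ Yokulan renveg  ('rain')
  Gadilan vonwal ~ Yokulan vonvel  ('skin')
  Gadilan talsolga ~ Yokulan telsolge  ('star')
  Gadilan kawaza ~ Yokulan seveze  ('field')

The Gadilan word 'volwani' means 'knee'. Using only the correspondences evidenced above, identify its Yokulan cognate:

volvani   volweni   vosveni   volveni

volveni

ranwag ~ renveg, vonwal ~ vonvel — Gadilan w corresponds to Yokulan v after a consonant, before a back vowel.
ranwag ~ renveg — Gadilan a corresponds to Yokulan e after a consonant, before a nasal.
Applying these to Gadilan 'volwani':
  volwani → volvani   (w→v after a consonant, before a back vowel)
  volvani → volveni   (a→e after a consonant, before a nasal)
So the Yokulan cognate is 'volveni'.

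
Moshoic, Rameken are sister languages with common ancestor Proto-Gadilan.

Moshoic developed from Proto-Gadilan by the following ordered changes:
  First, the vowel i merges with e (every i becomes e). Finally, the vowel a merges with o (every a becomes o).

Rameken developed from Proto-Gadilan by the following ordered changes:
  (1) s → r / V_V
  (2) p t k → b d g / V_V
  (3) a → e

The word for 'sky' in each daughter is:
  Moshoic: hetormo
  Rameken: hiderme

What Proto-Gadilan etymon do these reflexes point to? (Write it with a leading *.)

*hitarma

Position 3: Moshoic has t, Rameken has d. Moshoic preserves t here (none of its changes turn any other segment into t), so the proto-segment is *t.
Position 4: Moshoic has o, Rameken has e. Taking the neighbouring segments as reconstructed: Moshoic o could go back to *a or *o; Rameken e could go back to *a or *e — the one source consistent with every daughter is *a.
Verify the candidate proto-form against each daughter:
Moshoic: *hitarma
  hitarma → hetarma   [vowel merger]
  hetarma → hetormo   [vowel merger]
  giving Moshoic hetormo.
Rameken: *hitarma
  hitarma (rule 1 does not apply)
  hitarma → hidarma   [intervocalic voicing]
  hidarma → hiderme   [vowel merger]
  giving Rameken hiderme.
No other proto-form is consistent with every reflex, so the reconstruction is *hitarma.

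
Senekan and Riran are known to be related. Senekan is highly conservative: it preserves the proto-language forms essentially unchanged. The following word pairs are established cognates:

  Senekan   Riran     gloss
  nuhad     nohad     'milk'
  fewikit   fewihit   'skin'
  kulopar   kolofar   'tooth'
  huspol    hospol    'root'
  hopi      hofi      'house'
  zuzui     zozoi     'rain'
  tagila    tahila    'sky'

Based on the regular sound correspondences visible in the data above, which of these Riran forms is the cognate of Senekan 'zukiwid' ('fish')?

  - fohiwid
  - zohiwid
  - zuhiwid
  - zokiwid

nuhad ~ nohad, kulopar ~ kolofar — Senekan u corresponds to Riran o after a consonant, before a consonant other than r, m, n, p, b, f, v.
fewikit ~ fewihit — Senekan k corresponds to Riran h between vowels (before a front vowel).
Applying these to Senekan 'zukiwid':
  zukiwid → zokiwid   (u→o after a consonant, before a consonant other than r, m, n, p, b, f, v)
  zokiwid → zohiwid   (k→h between vowels (before a front vowel))
So the Riran cognate is 'zohiwid'.

zohiwid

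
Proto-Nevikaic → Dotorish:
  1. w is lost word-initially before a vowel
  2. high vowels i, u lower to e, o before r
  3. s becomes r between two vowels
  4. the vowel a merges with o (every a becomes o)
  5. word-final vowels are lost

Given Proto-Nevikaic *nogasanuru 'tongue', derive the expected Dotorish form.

Dotorish: start from *nogasanuru.
  rule 1: no change — nogasanuru
  rule 2 (pre-rhotic lowering): nogasanuru → nogasanoru
  rule 3 (rhotacism): nogasanoru → nogaranoru
  rule 4 (vowel merger): nogaranoru → nogoronoru
  rule 5 (apocope): nogoronoru → nogoronor
  ⇒ Dotorish nogoronor

nogoronor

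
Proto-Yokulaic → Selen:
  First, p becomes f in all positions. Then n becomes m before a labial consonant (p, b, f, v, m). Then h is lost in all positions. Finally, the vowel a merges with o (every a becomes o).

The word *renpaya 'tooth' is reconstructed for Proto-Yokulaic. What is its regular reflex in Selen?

remfoyo

Selen: *renpaya
  renpaya → renfaya   [unconditioned shift]
  renfaya → remfaya   [nasal place assimilation]
  remfaya (rule 3 does not apply)
  remfaya → remfoyo   [vowel merger]
  giving Selen remfoyo.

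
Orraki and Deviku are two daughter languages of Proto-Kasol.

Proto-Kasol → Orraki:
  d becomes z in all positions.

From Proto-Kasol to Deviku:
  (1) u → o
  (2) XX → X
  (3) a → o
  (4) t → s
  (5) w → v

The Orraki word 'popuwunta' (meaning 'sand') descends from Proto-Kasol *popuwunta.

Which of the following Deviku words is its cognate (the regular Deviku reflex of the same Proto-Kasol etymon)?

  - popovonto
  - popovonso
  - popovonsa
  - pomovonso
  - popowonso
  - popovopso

Deviku: start from *popuwunta.
  rule 1 (vowel merger): popuwunta → popowonta
  rule 2: no change — popowonta
  rule 3 (vowel merger): popowonta → popowonto
  rule 4 (unconditioned shift): popowonto → popowonso
  rule 5 (unconditioned shift): popowonso → popovonso
  ⇒ Deviku popovonso
Only 'popovonso' matches the regular Deviku development of *popuwunta.

popovonso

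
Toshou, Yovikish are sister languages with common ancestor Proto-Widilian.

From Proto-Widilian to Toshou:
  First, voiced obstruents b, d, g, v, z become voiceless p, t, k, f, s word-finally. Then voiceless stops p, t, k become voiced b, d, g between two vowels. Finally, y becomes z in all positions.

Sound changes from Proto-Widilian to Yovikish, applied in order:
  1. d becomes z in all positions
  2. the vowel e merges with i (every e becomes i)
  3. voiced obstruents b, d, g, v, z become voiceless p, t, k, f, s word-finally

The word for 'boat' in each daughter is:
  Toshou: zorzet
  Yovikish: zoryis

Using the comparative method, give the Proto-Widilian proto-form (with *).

Position 4: Toshou has z, Yovikish has y. Yovikish preserves y here (none of its changes turn any other segment into y), so the proto-segment is *y.
Position 5: Toshou has e, Yovikish has i. Toshou preserves e here (none of its changes turn any other segment into e), so the proto-segment is *e.
Continuing position by position gives *zoryed; check it forward:
Toshou: *zoryed > zoryet > zorzet  (by final devoicing, unconditioned shift)
Yovikish: *zoryed
  zoryed → zoryez   [unconditioned shift]
  zoryez → zoryiz   [vowel merger]
  zoryiz → zoryis   [final devoicing]
  giving Yovikish zoryis.
No other proto-form is consistent with every reflex, so the reconstruction is *zoryed.

*zoryed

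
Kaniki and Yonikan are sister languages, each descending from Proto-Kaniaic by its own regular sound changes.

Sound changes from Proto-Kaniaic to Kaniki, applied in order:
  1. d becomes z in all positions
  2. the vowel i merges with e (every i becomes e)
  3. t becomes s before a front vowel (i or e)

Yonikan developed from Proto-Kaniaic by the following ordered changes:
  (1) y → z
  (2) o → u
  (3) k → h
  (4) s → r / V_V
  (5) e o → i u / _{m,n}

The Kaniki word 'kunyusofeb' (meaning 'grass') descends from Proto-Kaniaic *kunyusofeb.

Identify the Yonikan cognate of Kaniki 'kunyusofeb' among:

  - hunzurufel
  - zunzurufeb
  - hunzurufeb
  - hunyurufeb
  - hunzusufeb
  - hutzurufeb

hunzurufeb

Yonikan: *kunyusofeb > kunzusofeb > kunzusufeb > hunzusufeb > hunzurufeb  (by unconditioned shift, vowel merger, unconditioned shift, rhotacism)
The other candidates each miss or misapply at least one Yonikan change.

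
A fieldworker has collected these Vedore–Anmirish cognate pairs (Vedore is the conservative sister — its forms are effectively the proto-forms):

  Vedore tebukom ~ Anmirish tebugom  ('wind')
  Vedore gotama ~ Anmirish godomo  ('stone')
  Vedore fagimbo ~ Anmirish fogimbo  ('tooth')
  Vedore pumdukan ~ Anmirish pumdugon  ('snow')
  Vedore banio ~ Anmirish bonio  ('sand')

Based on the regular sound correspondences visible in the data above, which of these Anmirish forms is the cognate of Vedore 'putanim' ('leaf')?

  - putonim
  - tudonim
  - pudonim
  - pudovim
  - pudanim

gotama ~ godomo — Vedore t corresponds to Anmirish d between vowels (before a back vowel).
pumdukan ~ pumdugon, banio ~ bonio — Vedore a corresponds to Anmirish o after a consonant, before a nasal.
Applying these to Vedore 'putanim':
  putanim → pudanim   (t→d between vowels (before a back vowel))
  pudanim → pudonim   (a→o after a consonant, before a nasal)
So the Anmirish cognate is 'pudonim'.

pudonim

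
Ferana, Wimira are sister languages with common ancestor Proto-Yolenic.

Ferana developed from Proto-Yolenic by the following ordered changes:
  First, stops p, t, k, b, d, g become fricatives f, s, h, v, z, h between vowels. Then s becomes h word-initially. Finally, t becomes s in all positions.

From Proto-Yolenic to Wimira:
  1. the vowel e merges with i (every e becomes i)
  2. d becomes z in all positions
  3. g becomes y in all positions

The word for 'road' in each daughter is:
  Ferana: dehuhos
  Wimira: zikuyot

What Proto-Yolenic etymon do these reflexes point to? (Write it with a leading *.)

Position 3: Ferana has h, Wimira has k. Wimira preserves k here (none of its changes turn any other segment into k), so the proto-segment is *k.
Position 5: Ferana has h, Wimira has y. Taking the neighbouring segments as reconstructed: Ferana h could go back to *k or *g or *h; Wimira y could go back to *g or *y — the one source consistent with every daughter is *g.
Position 2: Ferana has e, Wimira has i. Ferana preserves e here (none of its changes turn any other segment into e), so the proto-segment is *e.
This points to *dekugot. Verify forward in each daughter:
Ferana: *dekugot > dehuhot > dehuhos  (by intervocalic lenition, unconditioned shift)
Wimira: start from *dekugot.
  rule 1 (vowel merger): dekugot → dikugot
  rule 2 (unconditioned shift): dikugot → zikugot
  rule 3 (unconditioned shift): zikugot → zikuyot
  ⇒ Wimira zikuyot
*dekugot is the unique common source.

*dekugot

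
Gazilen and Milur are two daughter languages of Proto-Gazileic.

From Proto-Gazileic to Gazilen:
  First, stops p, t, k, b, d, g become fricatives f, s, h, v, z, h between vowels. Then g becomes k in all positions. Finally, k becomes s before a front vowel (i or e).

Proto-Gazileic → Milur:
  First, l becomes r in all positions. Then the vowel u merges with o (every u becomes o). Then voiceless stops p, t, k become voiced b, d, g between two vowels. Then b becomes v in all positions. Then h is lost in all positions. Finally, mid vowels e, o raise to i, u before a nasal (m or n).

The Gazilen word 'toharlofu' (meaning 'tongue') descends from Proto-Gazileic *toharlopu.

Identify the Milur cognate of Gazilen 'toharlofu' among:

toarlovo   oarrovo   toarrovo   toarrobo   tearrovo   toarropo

Milur: *toharlopu > toharropu > toharropo > toharrobo > toharrovo > toarrovo  (by unconditioned shift, vowel merger, intervocalic voicing, unconditioned shift, h-loss)
The other candidates each miss or misapply at least one Milur change.

toarrovo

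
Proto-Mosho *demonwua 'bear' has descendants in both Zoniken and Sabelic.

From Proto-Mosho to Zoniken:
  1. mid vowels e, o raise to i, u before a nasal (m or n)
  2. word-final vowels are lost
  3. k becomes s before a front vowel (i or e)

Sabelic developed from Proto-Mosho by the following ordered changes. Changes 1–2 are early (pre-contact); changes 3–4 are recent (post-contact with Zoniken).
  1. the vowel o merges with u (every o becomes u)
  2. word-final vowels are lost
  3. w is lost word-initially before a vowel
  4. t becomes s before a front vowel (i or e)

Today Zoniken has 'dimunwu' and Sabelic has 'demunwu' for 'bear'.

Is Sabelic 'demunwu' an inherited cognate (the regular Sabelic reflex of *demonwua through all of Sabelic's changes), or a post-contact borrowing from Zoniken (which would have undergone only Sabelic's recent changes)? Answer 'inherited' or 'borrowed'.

If inherited, *demonwua would pass through all of Sabelic's changes:
Sabelic: start from *demonwua.
  rule 1 (vowel merger): demonwua → demunwua
  rule 2 (apocope): demunwua → demunwu
  rule 3: no change — demunwu
  rule 4: no change — demunwu
  ⇒ Sabelic demunwu
If borrowed from Zoniken 'dimunwu' after the early changes, it would undergo only the recent ones:
  rule 3 (glide loss): no change (dimunwu)
  rule 4 (palatalisation): no change (dimunwu)
  ⇒ as a loan: dimunwu
Sabelic 'demunwu' matches the inherited outcome exactly, so it is an inherited cognate, not a loan.

inherited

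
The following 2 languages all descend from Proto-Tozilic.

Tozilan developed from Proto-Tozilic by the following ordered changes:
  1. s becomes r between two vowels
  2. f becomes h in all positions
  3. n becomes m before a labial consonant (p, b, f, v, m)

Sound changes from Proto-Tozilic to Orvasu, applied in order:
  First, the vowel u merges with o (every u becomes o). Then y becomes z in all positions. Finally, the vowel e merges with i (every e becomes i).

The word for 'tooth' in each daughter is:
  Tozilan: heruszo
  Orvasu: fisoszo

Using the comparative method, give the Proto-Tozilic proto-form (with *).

*fesuszo

Position 1: Tozilan has h, Orvasu has f. Orvasu preserves f here (none of its changes turn any other segment into f), so the proto-segment is *f.
Position 2: Tozilan has e, Orvasu has i. Tozilan preserves e here (none of its changes turn any other segment into e), so the proto-segment is *e.
Position 3: Tozilan has r, Orvasu has s. Orvasu preserves s here (none of its changes turn any other segment into s), so the proto-segment is *s.
Verify the candidate proto-form against each daughter:
Tozilan: *fesuszo > feruszo > heruszo  (by rhotacism, unconditioned shift)
Orvasu: *fesuszo > fesoszo > fisoszo  (by vowel merger, vowel merger)
Only *fesuszo yields all of Tozilan heruszo, Orvasu fisoszo.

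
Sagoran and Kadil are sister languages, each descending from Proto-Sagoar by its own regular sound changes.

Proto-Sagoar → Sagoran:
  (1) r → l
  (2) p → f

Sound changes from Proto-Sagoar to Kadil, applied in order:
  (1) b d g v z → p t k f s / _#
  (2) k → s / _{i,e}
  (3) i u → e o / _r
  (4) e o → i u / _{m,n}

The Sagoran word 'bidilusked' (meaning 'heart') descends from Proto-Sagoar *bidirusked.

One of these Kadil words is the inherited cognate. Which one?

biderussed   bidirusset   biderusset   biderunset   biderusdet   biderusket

Kadil: start from *bidirusked.
  rule 1 (final devoicing): bidirusked → bidirusket
  rule 2 (palatalisation): bidirusket → bidirusset
  rule 3 (pre-rhotic lowering): bidirusset → biderusset
  rule 4: no change — biderusset
  ⇒ Kadil biderusset
Among the options, 'biderusset' alone shows every Kadil change applied in order.

biderusset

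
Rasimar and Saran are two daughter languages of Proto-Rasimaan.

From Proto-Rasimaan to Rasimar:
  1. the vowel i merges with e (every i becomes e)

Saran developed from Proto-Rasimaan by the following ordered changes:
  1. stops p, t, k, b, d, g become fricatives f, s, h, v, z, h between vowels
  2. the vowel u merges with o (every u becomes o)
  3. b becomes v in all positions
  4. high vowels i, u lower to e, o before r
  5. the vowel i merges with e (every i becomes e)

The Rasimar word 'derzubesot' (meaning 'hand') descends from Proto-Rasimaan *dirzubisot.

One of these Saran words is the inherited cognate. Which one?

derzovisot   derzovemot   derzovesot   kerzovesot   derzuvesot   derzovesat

derzovesot

Saran: *dirzubisot
  dirzubisot → dirzuvisot   [intervocalic lenition]
  dirzuvisot → dirzovisot   [vowel merger]
  dirzovisot (rule 3 does not apply)
  dirzovisot → derzovisot   [pre-rhotic lowering]
  derzovisot → derzovesot   [vowel merger]
  giving Saran derzovesot.
Among the options, 'derzovesot' alone shows every Saran change applied in order.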